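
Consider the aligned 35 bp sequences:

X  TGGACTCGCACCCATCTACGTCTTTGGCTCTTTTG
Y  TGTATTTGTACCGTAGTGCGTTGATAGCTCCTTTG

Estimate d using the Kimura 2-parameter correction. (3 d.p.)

Of 35 sites, 7 differences are transitions and 7 are transversions, so P = 7/35 = 0.2 and Q = 7/35 = 0.2.
Under the Kimura two-parameter model, d = −½ ln(1 − 2P − Q) − ¼ ln(1 − 2Q).
1 − 2P − Q = 0.4, giving −½ ln(0.4) = 0.458145.
1 − 2Q = 0.6, giving −¼ ln(0.6) = 0.127706.
d = 0.458145 + 0.127706 = 0.585851.

0.586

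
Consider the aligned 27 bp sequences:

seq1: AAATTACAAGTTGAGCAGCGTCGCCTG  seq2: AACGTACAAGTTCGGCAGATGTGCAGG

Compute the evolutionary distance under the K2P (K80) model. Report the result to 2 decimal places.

0.52

Of 27 sites, 2 differences are transitions and 8 are transversions, so P = 2/27 ≈ 0.074074 and Q = 8/27 ≈ 0.296296.
Under the Kimura two-parameter model, d = −½ ln(1 − 2P − Q) − ¼ ln(1 − 2Q).
1 − 2P − Q = 0.555556, giving −½ ln(0.555556) = 0.293893.
1 − 2Q = 0.407408, giving −¼ ln(0.407408) = 0.224485.
d = 0.293893 + 0.224485 = 0.518378.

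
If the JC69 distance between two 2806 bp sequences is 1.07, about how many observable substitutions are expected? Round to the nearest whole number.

Invert JC69: p = (3/4)(1 − e^(−4d/3)) = 0.75 × (1 − e^(-1.426667)) = 0.75 × (1 − 0.240108) = 0.569919.
Expected differing sites = pL ≈ 0.569919 × 2806 = 1599.192714 ≈ 1599.

1599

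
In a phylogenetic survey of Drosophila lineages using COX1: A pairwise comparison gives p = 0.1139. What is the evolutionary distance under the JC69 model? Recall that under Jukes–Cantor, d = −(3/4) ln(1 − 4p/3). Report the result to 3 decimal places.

0.124

d = −(3/4) ln(1 − 4p/3) = −0.75 ln(1 − 0.151867) = −0.75 ln(0.848133)
  = −0.75 × (-0.164718) = 0.123539 substitutions/site.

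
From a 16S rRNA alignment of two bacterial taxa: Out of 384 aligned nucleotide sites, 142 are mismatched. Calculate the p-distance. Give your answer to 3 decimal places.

0.370

p = 142/384 = 0.369791… ≈ 0.370 (to 3 d.p.).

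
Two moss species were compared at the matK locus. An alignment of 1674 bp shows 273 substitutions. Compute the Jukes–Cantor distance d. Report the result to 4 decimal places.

0.1839

p = 273/1674 ≈ 0.163082.
d = −(3/4) ln(1 − 4p/3) = −0.75 ln(1 − 0.217443) = −0.75 ln(0.782557)
  = −0.75 × (-0.245189) = 0.183892 substitutions/site.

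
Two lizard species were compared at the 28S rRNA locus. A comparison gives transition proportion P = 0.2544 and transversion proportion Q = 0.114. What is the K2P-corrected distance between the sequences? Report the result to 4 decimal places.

0.5522

Under the Kimura two-parameter model, d = −½ ln(1 − 2P − Q) − ¼ ln(1 − 2Q).
1 − 2P − Q = 0.3772, giving −½ ln(0.3772) = 0.487490.
1 − 2Q = 0.772, giving −¼ ln(0.772) = 0.064693.
d = 0.487490 + 0.064693 = 0.552183.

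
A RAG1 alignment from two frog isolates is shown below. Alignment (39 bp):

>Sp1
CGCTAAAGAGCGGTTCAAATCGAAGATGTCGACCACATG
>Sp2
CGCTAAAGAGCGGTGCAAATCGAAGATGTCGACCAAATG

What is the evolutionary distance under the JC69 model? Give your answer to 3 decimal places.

The sequences differ at 2 of 39 sites (15, 36), so p = 2/39 ≈ 0.051282.
d = −(3/4) ln(1 − 4p/3) = −0.75 ln(1 − 0.068376) = −0.75 ln(0.931624)
  = −0.75 × (-0.070826) = 0.053120 substitutions/site.

0.053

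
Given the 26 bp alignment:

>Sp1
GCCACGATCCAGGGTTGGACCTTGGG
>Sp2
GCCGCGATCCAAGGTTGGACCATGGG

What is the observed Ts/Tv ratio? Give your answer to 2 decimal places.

Transitions are A↔G and C↔T; transversions are all other mismatches.
Transitions: 2. Transversions: 1.
R = 2/1 = 2.00.

2.00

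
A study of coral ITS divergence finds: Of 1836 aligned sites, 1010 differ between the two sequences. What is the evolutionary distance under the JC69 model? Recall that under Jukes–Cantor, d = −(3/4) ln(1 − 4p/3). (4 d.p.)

p = 1010/1836 ≈ 0.550109.
d = −(3/4) ln(1 − 4p/3) = −0.75 ln(1 − 0.733479) = −0.75 ln(0.266521)
  = −0.75 × (-1.322302) = 0.991727 substitutions/site.

0.9917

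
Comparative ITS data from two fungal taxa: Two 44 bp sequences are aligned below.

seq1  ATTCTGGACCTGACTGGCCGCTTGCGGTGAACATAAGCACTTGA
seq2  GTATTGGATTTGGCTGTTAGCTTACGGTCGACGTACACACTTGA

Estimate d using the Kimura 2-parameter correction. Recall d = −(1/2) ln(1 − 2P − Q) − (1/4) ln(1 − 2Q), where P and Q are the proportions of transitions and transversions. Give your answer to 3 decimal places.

0.484

Of 44 sites, 10 differences are transitions and 5 are transversions, so P = 10/44 ≈ 0.227273 and Q = 5/44 ≈ 0.113636.
Under the Kimura two-parameter model, d = −½ ln(1 − 2P − Q) − ¼ ln(1 − 2Q).
1 − 2P − Q = 0.431818, giving −½ ln(0.431818) = 0.419876.
1 − 2Q = 0.772728, giving −¼ ln(0.772728) = 0.064457.
d = 0.419876 + 0.064457 = 0.484333.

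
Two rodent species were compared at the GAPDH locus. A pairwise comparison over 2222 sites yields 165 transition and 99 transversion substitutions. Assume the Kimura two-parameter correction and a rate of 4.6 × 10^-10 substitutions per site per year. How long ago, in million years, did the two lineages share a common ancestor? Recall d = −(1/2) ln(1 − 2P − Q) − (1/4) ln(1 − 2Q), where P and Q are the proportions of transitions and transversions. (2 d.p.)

141.95

P = 165/2222 ≈ 0.074257 and Q = 99/2222 ≈ 0.044554.
Under the Kimura two-parameter model, d = −½ ln(1 − 2P − Q) − ¼ ln(1 − 2Q).
1 − 2P − Q = 0.806932, giving −½ ln(0.806932) = 0.107258.
1 − 2Q = 0.910892, giving −¼ ln(0.910892) = 0.023333.
d = 0.107258 + 0.023333 = 0.130591.
Under a molecular clock d = 2μt, so t = d/(2μ) = 0.130591 / (2 × 4.6 × 10^-10) = 141.95 million years.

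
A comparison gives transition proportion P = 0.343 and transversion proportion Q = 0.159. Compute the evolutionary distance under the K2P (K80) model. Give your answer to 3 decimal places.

Under the Kimura two-parameter model, d = −½ ln(1 − 2P − Q) − ¼ ln(1 − 2Q).
1 − 2P − Q = 0.155, giving −½ ln(0.155) = 0.932165.
1 − 2Q = 0.682, giving −¼ ln(0.682) = 0.095681.
d = 0.932165 + 0.095681 = 1.027846.

1.028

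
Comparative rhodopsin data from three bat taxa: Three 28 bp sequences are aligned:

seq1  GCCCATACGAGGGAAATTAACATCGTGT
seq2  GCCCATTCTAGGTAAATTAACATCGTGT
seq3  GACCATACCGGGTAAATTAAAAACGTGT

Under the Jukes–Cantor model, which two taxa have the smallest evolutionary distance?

seq1 and seq2

seq1–seq2: 3/28 differ, p = 0.107, d = 0.116.
seq1–seq3: 6/28 differ, p = 0.214, d = 0.252.
seq2–seq3: 6/28 differ, p = 0.214, d = 0.252.
The smallest distance is between seq1 and seq2.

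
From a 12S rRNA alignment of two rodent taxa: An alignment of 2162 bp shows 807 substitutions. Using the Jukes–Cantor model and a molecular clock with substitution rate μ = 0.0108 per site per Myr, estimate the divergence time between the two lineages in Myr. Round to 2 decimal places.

p = 807/2162 ≈ 0.373265.
d = −(3/4) ln(1 − 4p/3) = −0.75 ln(1 − 0.497687) = −0.75 ln(0.502313)
  = −0.75 × (-0.688532) = 0.516399 substitutions/site.
Under a molecular clock d = 2μt, so t = d/(2μ) = 0.516399 / (2 × 0.0108) = 23.91 Myr.

23.91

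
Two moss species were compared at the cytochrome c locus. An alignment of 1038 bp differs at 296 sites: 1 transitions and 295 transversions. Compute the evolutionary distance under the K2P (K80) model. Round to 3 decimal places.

0.379

P = 1/1038 ≈ 0.000963 and Q = 295/1038 ≈ 0.2842.
Under the Kimura two-parameter model, d = −½ ln(1 − 2P − Q) − ¼ ln(1 − 2Q).
1 − 2P − Q = 0.713874, giving −½ ln(0.713874) = 0.168524.
1 − 2Q = 0.4316, giving −¼ ln(0.4316) = 0.210064.
d = 0.168524 + 0.210064 = 0.378588.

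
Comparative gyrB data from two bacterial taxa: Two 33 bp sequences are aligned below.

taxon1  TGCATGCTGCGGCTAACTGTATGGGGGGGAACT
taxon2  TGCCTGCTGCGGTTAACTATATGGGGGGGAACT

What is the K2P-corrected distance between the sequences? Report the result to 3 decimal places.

0.098

Of 33 sites, 2 differences are transitions and 1 are transversions, so P = 2/33 ≈ 0.060606 and Q = 1/33 ≈ 0.030303.
Under the Kimura two-parameter model, d = −½ ln(1 − 2P − Q) − ¼ ln(1 − 2Q).
1 − 2P − Q = 0.848485, giving −½ ln(0.848485) = 0.082151.
1 − 2Q = 0.939394, giving −¼ ln(0.939394) = 0.015630.
d = 0.082151 + 0.015630 = 0.097781.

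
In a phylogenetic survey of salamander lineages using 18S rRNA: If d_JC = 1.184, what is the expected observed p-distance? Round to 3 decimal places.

p = (3/4)(1 − e^(−4d/3)) = 0.75 × (1 − e^(-1.578667)) = 0.75 × (1 − 0.206250) = 0.595313.

0.595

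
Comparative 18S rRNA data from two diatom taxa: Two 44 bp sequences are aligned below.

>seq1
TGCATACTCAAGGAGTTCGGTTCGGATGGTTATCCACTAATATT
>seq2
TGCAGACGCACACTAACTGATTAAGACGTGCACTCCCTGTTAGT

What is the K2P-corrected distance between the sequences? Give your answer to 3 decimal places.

0.938

Of 44 sites, 11 differences are transitions and 12 are transversions, so P = 11/44 = 0.25 and Q = 12/44 ≈ 0.272727.
Under the Kimura two-parameter model, d = −½ ln(1 − 2P − Q) − ¼ ln(1 − 2Q).
1 − 2P − Q = 0.227273, giving −½ ln(0.227273) = 0.740802.
1 − 2Q = 0.454546, giving −¼ ln(0.454546) = 0.197114.
d = 0.740802 + 0.197114 = 0.937916.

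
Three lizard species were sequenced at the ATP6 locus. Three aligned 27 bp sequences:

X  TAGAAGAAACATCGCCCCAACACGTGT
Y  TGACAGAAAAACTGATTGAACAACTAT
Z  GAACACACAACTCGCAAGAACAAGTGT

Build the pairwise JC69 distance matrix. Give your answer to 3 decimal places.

X–Y: 13/27 sites differ → p ≈ 0.481481, d = −0.75 ln(1 − 0.641975) = 0.770364 ≈ 0.770.
X–Z: 11/27 sites differ → p ≈ 0.407407, d = −0.75 ln(1 − 0.543209) = 0.587647 ≈ 0.588.
Y–Z: 12/27 sites differ → p ≈ 0.444444, d = −0.75 ln(1 − 0.592592) = 0.673455 ≈ 0.673.

d(X,Y) = 0.770, d(X,Z) = 0.588, d(Y,Z) = 0.673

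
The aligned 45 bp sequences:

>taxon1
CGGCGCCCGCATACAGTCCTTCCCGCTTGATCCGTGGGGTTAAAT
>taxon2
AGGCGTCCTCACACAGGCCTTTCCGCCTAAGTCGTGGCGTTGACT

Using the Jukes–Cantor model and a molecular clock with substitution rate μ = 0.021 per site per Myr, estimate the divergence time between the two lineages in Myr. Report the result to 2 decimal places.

8.69

The sequences differ at 13 of 45 sites, so p = 13/45 ≈ 0.288889.
d = −(3/4) ln(1 − 4p/3) = −0.75 ln(1 − 0.385185) = −0.75 ln(0.614815)
  = −0.75 × (-0.486434) = 0.364826 substitutions/site.
Under a molecular clock d = 2μt, so t = d/(2μ) = 0.364826 / (2 × 0.021) = 8.69 Myr.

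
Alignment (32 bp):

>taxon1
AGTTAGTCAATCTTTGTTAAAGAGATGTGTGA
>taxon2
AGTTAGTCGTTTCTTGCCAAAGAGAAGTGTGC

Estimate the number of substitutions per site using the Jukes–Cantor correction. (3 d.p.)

0.304

The sequences differ at 8 of 32 sites (9, 10, 12, 13, 17, 18, 26, 32), so p = 8/32 = 0.25.
d = −(3/4) ln(1 − 4p/3) = −0.75 ln(1 − 0.333333) = −0.75 ln(0.666667)
  = −0.75 × (-0.405465) = 0.304099 substitutions/site.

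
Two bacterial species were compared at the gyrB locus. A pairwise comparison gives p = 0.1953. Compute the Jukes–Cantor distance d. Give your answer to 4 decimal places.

d = −(3/4) ln(1 − 4p/3) = −0.75 ln(1 − 0.2604) = −0.75 ln(0.7396)
  = −0.75 × (-0.301646) = 0.226235 substitutions/site.

0.2262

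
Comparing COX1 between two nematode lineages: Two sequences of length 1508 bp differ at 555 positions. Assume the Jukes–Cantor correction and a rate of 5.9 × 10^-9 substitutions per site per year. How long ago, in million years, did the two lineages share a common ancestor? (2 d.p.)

42.89

p = 555/1508 ≈ 0.368037.
d = −(3/4) ln(1 − 4p/3) = −0.75 ln(1 − 0.490716) = −0.75 ln(0.509284)
  = −0.75 × (-0.674749) = 0.506062 substitutions/site.
Under a molecular clock d = 2μt, so t = d/(2μ) = 0.506062 / (2 × 5.9 × 10^-9) = 42.89 million years.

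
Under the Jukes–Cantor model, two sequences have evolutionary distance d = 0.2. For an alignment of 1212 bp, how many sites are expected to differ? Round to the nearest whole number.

213

Invert JC69: p = (3/4)(1 − e^(−4d/3)) = 0.75 × (1 − e^(-0.266667)) = 0.75 × (1 − 0.765928) = 0.175554.
Expected differing sites = pL ≈ 0.175554 × 1212 = 212.771448 ≈ 213.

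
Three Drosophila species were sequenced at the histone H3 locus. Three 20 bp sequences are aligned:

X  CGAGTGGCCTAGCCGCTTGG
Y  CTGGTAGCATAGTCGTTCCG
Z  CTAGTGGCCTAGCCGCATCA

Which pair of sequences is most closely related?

X–Y: 8/20 differ, p = 0.400, d = 0.572.
X–Z: 4/20 differ, p = 0.200, d = 0.233.
Y–Z: 8/20 differ, p = 0.400, d = 0.572.
The smallest distance is between X and Z.

X and Z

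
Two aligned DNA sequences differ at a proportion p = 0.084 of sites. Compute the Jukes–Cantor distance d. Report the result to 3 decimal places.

0.089

d = −(3/4) ln(1 − 4p/3) = −0.75 ln(1 − 0.112) = −0.75 ln(0.888)
  = −0.75 × (-0.118784) = 0.089088 substitutions/site.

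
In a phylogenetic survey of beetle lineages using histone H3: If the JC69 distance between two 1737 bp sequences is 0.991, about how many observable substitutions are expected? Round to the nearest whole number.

Invert JC69: p = (3/4)(1 − e^(−4d/3)) = 0.75 × (1 − e^(-1.321333)) = 0.75 × (1 − 0.266779) = 0.549916.
Expected differing sites = pL ≈ 0.549916 × 1737 = 955.204092 ≈ 955.

955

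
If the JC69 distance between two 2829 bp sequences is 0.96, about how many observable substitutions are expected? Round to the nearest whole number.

Invert JC69: p = (3/4)(1 − e^(−4d/3)) = 0.75 × (1 − e^(-1.28)) = 0.75 × (1 − 0.278037) = 0.541472.
Expected differing sites = pL ≈ 0.541472 × 2829 = 1531.824288 ≈ 1532.

1532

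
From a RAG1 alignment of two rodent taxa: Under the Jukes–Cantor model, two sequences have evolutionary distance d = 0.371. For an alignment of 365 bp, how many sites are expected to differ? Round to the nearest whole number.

107

Invert JC69: p = (3/4)(1 − e^(−4d/3)) = 0.75 × (1 − e^(-0.494667)) = 0.75 × (1 − 0.609774) = 0.292670.
Expected differing sites = pL ≈ 0.292670 × 365 = 106.82455 ≈ 107.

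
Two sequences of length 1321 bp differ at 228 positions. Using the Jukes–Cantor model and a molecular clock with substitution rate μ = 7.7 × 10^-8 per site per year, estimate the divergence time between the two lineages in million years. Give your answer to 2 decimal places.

1.27

p = 228/1321 ≈ 0.172597.
d = −(3/4) ln(1 − 4p/3) = −0.75 ln(1 − 0.230129) = −0.75 ln(0.769871)
  = −0.75 × (-0.261532) = 0.196149 substitutions/site.
Under a molecular clock d = 2μt, so t = d/(2μ) = 0.196149 / (2 × 7.7 × 10^-8) = 1.27 million years.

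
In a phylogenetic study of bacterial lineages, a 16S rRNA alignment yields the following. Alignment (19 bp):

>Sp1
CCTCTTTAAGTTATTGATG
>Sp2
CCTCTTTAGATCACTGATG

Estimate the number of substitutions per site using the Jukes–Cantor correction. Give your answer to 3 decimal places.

The sequences differ at 4 of 19 sites (9, 10, 12, 14), so p = 4/19 ≈ 0.210526.
d = −(3/4) ln(1 − 4p/3) = −0.75 ln(1 − 0.280701) = −0.75 ln(0.719299)
  = −0.75 × (-0.329478) = 0.247109 substitutions/site.

0.247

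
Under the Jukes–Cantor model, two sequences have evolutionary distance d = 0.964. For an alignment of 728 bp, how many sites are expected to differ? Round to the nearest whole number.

395

Invert JC69: p = (3/4)(1 − e^(−4d/3)) = 0.75 × (1 − e^(-1.285333)) = 0.75 × (1 − 0.276558) = 0.542582.
Expected differing sites = pL ≈ 0.542582 × 728 = 394.999696 ≈ 395.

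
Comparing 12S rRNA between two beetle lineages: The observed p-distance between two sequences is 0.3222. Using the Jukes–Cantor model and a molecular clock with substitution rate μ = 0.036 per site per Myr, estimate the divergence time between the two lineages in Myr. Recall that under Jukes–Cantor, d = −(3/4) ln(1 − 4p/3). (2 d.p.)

5.85

d = −(3/4) ln(1 − 4p/3) = −0.75 ln(1 − 0.4296) = −0.75 ln(0.5704)
  = −0.75 × (-0.561417) = 0.421063 substitutions/site.
Under a molecular clock d = 2μt, so t = d/(2μ) = 0.421063 / (2 × 0.036) = 5.85 Myr.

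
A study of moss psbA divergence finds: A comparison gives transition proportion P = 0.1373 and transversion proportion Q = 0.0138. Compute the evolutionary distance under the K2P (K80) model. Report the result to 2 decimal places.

0.18

Under the Kimura two-parameter model, d = −½ ln(1 − 2P − Q) − ¼ ln(1 − 2Q).
1 − 2P − Q = 0.7116, giving −½ ln(0.7116) = 0.170120.
1 − 2Q = 0.9724, giving −¼ ln(0.9724) = 0.006997.
d = 0.170120 + 0.006997 = 0.177117.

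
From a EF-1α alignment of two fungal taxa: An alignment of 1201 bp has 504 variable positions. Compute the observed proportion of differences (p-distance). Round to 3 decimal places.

p = 504/1201 = 0.419650… ≈ 0.420 (to 3 d.p.).

0.420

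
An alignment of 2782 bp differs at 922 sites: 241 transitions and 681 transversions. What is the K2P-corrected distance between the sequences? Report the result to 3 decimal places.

P = 241/2782 ≈ 0.086628 and Q = 681/2782 ≈ 0.244788.
Under the Kimura two-parameter model, d = −½ ln(1 − 2P − Q) − ¼ ln(1 − 2Q).
1 − 2P − Q = 0.581956, giving −½ ln(0.581956) = 0.270680.
1 − 2Q = 0.510424, giving −¼ ln(0.510424) = 0.168128.
d = 0.270680 + 0.168128 = 0.438808.

0.439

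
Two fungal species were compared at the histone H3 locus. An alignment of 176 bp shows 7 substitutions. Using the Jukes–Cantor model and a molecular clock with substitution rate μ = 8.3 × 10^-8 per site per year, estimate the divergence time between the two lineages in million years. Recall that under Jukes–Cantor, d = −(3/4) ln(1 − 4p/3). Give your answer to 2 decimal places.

p = 7/176 ≈ 0.039773.
d = −(3/4) ln(1 − 4p/3) = −0.75 ln(1 − 0.053031) = −0.75 ln(0.946969)
  = −0.75 × (-0.054489) = 0.040867 substitutions/site.
Under a molecular clock d = 2μt, so t = d/(2μ) = 0.040867 / (2 × 8.3 × 10^-8) = 0.25 million years.

0.25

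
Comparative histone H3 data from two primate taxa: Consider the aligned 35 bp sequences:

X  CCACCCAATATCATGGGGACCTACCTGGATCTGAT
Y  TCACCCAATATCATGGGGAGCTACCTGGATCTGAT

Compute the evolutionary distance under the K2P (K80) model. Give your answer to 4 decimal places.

Of 35 sites, 1 differences are transitions and 1 are transversions, so P = 1/35 ≈ 0.028571 and Q = 1/35 ≈ 0.028571.
Under the Kimura two-parameter model, d = −½ ln(1 − 2P − Q) − ¼ ln(1 − 2Q).
1 − 2P − Q = 0.914287, giving −½ ln(0.914287) = 0.044805.
1 − 2Q = 0.942858, giving −¼ ln(0.942858) = 0.014710.
d = 0.044805 + 0.014710 = 0.059515.

0.0595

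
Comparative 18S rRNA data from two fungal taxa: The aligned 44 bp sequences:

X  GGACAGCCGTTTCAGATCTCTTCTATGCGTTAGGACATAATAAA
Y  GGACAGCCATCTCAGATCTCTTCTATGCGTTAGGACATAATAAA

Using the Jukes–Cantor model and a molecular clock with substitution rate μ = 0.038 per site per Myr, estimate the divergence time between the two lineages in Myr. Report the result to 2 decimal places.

0.62

The sequences differ at 2 of 44 sites (9, 11), so p = 2/44 ≈ 0.045455.
d = −(3/4) ln(1 − 4p/3) = −0.75 ln(1 − 0.060607) = −0.75 ln(0.939393)
  = −0.75 × (-0.062521) = 0.046891 substitutions/site.
Under a molecular clock d = 2μt, so t = d/(2μ) = 0.046891 / (2 × 0.038) = 0.62 Myr.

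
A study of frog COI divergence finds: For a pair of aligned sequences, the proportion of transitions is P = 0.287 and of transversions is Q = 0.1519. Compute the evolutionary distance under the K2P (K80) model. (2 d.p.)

0.74

Under the Kimura two-parameter model, d = −½ ln(1 − 2P − Q) − ¼ ln(1 − 2Q).
1 − 2P − Q = 0.2741, giving −½ ln(0.2741) = 0.647131.
1 − 2Q = 0.6962, giving −¼ ln(0.6962) = 0.090530.
d = 0.647131 + 0.090530 = 0.737661.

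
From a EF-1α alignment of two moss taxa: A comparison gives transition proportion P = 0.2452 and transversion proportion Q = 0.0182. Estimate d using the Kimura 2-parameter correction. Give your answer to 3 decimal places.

Under the Kimura two-parameter model, d = −½ ln(1 − 2P − Q) − ¼ ln(1 − 2Q).
1 − 2P − Q = 0.4914, giving −½ ln(0.4914) = 0.355248.
1 − 2Q = 0.9636, giving −¼ ln(0.9636) = 0.009270.
d = 0.355248 + 0.009270 = 0.364518.

0.365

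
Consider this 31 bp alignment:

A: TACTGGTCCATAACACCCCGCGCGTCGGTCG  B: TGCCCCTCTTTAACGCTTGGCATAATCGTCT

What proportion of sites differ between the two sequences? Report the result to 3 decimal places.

0.548

The sequences differ at 17 of 31 positions.
p = 17/31 = 0.548387… ≈ 0.548 (to 3 d.p.).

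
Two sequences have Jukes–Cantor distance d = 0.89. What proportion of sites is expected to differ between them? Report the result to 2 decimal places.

0.52

p = (3/4)(1 − e^(−4d/3)) = 0.75 × (1 − e^(-1.186667)) = 0.75 × (1 − 0.305237) = 0.521072.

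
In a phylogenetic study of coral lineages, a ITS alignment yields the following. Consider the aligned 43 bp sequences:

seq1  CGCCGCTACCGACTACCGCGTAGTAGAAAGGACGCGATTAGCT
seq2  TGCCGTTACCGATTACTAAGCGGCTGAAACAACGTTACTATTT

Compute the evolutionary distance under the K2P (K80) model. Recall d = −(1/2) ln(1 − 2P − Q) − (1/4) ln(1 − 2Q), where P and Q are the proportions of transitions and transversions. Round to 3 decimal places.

Of 43 sites, 12 differences are transitions and 5 are transversions, so P = 12/43 ≈ 0.27907 and Q = 5/43 ≈ 0.116279.
Under the Kimura two-parameter model, d = −½ ln(1 − 2P − Q) − ¼ ln(1 − 2Q).
1 − 2P − Q = 0.325581, giving −½ ln(0.325581) = 0.561072.
1 − 2Q = 0.767442, giving −¼ ln(0.767442) = 0.066173.
d = 0.561072 + 0.066173 = 0.627245.

0.627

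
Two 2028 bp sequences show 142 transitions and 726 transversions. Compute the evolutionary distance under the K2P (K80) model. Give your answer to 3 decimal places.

0.659

P = 142/2028 ≈ 0.07002 and Q = 726/2028 ≈ 0.357988.
Under the Kimura two-parameter model, d = −½ ln(1 − 2P − Q) − ¼ ln(1 − 2Q).
1 − 2P − Q = 0.501972, giving −½ ln(0.501972) = 0.344605.
1 − 2Q = 0.284024, giving −¼ ln(0.284024) = 0.314674.
d = 0.344605 + 0.314674 = 0.659279.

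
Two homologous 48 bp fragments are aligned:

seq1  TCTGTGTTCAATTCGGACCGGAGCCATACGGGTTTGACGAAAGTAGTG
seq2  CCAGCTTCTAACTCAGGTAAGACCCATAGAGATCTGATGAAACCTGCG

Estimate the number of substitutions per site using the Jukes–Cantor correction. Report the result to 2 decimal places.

The sequences differ at 22 of 48 sites, so p = 22/48 ≈ 0.458333.
d = −(3/4) ln(1 − 4p/3) = −0.75 ln(1 − 0.611111) = −0.75 ln(0.388889)
  = −0.75 × (-0.944461) = 0.708346 substitutions/site.

0.71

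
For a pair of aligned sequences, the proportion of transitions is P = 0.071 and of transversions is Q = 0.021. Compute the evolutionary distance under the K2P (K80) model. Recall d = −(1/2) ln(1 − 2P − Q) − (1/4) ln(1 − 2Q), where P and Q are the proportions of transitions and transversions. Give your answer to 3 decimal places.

Under the Kimura two-parameter model, d = −½ ln(1 − 2P − Q) − ¼ ln(1 − 2Q).
1 − 2P − Q = 0.837, giving −½ ln(0.837) = 0.088966.
1 − 2Q = 0.958, giving −¼ ln(0.958) = 0.010727.
d = 0.088966 + 0.010727 = 0.099693.

0.100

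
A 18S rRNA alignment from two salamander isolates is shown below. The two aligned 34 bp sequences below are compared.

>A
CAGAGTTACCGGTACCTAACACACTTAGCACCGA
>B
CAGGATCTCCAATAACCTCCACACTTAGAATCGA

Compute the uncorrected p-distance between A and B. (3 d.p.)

0.353

The sequences differ at 12 of 34 positions.
p = 12/34 = 0.352941… ≈ 0.353 (to 3 d.p.).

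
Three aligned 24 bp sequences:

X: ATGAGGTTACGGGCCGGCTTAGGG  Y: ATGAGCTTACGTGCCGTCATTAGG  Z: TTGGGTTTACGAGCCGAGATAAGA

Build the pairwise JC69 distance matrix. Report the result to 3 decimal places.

X–Y: 6/24 sites differ → p = 0.25, d = −0.75 ln(1 − 0.333333) = 0.304098 ≈ 0.304.
X–Z: 9/24 sites differ → p = 0.375, d = −0.75 ln(1 − 0.5) = 0.519860 ≈ 0.520.
Y–Z: 8/24 sites differ → p ≈ 0.333333, d = −0.75 ln(1 − 0.444444) = 0.440839 ≈ 0.441.

d(X,Y) = 0.304, d(X,Z) = 0.520, d(Y,Z) = 0.441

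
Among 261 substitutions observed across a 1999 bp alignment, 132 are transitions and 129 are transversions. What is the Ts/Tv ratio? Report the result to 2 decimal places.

R = 132/129 = 1.023255… ≈ 1.02 (to 2 d.p.).

1.02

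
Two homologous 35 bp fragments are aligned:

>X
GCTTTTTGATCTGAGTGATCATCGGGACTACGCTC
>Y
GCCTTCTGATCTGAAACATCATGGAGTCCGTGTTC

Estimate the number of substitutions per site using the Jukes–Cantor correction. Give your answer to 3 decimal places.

0.458

The sequences differ at 12 of 35 sites, so p = 12/35 ≈ 0.342857.
d = −(3/4) ln(1 − 4p/3) = −0.75 ln(1 − 0.457143) = −0.75 ln(0.542857)
  = −0.75 × (-0.610909) = 0.458182 substitutions/site.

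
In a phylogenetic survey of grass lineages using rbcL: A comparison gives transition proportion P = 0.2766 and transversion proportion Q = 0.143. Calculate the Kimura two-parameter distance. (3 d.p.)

0.680

Under the Kimura two-parameter model, d = −½ ln(1 − 2P − Q) − ¼ ln(1 − 2Q).
1 − 2P − Q = 0.3038, giving −½ ln(0.3038) = 0.595693.
1 − 2Q = 0.714, giving −¼ ln(0.714) = 0.084218.
d = 0.595693 + 0.084218 = 0.679911.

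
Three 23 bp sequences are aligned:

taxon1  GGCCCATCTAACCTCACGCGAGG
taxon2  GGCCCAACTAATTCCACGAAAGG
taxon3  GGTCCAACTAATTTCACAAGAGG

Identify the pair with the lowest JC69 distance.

taxon2 and taxon3

taxon1–taxon2: 6/23 differ, p = 0.261, d = 0.321.
taxon1–taxon3: 6/23 differ, p = 0.261, d = 0.321.
taxon2–taxon3: 4/23 differ, p = 0.174, d = 0.198.
The smallest distance is between taxon2 and taxon3.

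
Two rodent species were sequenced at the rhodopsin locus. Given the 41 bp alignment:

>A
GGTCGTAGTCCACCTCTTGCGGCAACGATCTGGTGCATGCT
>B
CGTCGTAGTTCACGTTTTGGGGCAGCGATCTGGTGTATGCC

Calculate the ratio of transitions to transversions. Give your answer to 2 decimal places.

1.67

Transitions are A↔G and C↔T; transversions are all other mismatches.
Transitions: 5. Transversions: 3.
R = 5/3 = 1.666666… ≈ 1.67 (to 2 d.p.).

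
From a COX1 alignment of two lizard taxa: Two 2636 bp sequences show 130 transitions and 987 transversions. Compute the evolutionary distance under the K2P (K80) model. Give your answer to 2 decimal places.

P = 130/2636 ≈ 0.049317 and Q = 987/2636 ≈ 0.374431.
Under the Kimura two-parameter model, d = −½ ln(1 − 2P − Q) − ¼ ln(1 − 2Q).
1 − 2P − Q = 0.526935, giving −½ ln(0.526935) = 0.320339.
1 − 2Q = 0.251138, giving −¼ ln(0.251138) = 0.345438.
d = 0.320339 + 0.345438 = 0.665777.

0.67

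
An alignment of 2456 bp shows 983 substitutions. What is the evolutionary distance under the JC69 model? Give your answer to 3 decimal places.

0.572

p = 983/2456 ≈ 0.400244.
d = −(3/4) ln(1 − 4p/3) = −0.75 ln(1 − 0.533659) = −0.75 ln(0.466341)
  = −0.75 × (-0.762838) = 0.572129 substitutions/site.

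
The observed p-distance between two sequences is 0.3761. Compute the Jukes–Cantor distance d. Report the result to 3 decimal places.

0.522

d = −(3/4) ln(1 − 4p/3) = −0.75 ln(1 − 0.501467) = −0.75 ln(0.498533)
  = −0.75 × (-0.696085) = 0.522064 substitutions/site.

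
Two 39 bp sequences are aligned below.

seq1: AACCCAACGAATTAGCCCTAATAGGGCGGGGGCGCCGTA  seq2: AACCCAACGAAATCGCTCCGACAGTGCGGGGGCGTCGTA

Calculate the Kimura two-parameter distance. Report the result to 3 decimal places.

0.244

Of 39 sites, 5 differences are transitions and 3 are transversions, so P = 5/39 ≈ 0.128205 and Q = 3/39 ≈ 0.076923.
Under the Kimura two-parameter model, d = −½ ln(1 − 2P − Q) − ¼ ln(1 − 2Q).
1 − 2P − Q = 0.666667, giving −½ ln(0.666667) = 0.202732.
1 − 2Q = 0.846154, giving −¼ ln(0.846154) = 0.041763.
d = 0.202732 + 0.041763 = 0.244495.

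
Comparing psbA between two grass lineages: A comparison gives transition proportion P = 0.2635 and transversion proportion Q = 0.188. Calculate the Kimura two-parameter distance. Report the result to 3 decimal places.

Under the Kimura two-parameter model, d = −½ ln(1 − 2P − Q) − ¼ ln(1 − 2Q).
1 − 2P − Q = 0.285, giving −½ ln(0.285) = 0.627633.
1 − 2Q = 0.624, giving −¼ ln(0.624) = 0.117901.
d = 0.627633 + 0.117901 = 0.745534.

0.746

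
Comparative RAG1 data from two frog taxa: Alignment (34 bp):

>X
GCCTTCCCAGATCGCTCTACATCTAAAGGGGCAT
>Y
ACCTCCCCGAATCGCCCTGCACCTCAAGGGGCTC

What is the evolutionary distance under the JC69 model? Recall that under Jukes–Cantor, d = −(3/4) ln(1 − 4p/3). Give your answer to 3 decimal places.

0.373

The sequences differ at 10 of 34 sites (1, 5, 9, 10, 16, 19, 22, 25, 33, 34), so p = 10/34 ≈ 0.294118.
d = −(3/4) ln(1 − 4p/3) = −0.75 ln(1 − 0.392157) = −0.75 ln(0.607843)
  = −0.75 × (-0.497839) = 0.373379 substitutions/site.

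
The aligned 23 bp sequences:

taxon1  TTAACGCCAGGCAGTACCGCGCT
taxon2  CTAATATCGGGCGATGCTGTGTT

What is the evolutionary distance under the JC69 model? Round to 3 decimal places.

0.761

The sequences differ at 11 of 23 sites, so p = 11/23 ≈ 0.478261.
d = −(3/4) ln(1 − 4p/3) = −0.75 ln(1 − 0.637681) = −0.75 ln(0.362319)
  = −0.75 × (-1.015230) = 0.761423 substitutions/site.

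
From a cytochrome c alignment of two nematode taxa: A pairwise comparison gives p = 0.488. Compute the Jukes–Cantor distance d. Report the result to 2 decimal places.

0.79

d = −(3/4) ln(1 − 4p/3) = −0.75 ln(1 − 0.650667) = −0.75 ln(0.349333)
  = −0.75 × (-1.051730) = 0.788798 substitutions/site.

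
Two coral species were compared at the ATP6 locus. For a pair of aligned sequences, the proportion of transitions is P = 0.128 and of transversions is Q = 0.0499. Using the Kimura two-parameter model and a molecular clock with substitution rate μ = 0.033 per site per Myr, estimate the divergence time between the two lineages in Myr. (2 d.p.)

Under the Kimura two-parameter model, d = −½ ln(1 − 2P − Q) − ¼ ln(1 − 2Q).
1 − 2P − Q = 0.6941, giving −½ ln(0.6941) = 0.182570.
1 − 2Q = 0.9002, giving −¼ ln(0.9002) = 0.026285.
d = 0.182570 + 0.026285 = 0.208855.
Under a molecular clock d = 2μt, so t = d/(2μ) = 0.208855 / (2 × 0.033) = 3.16 Myr.

3.16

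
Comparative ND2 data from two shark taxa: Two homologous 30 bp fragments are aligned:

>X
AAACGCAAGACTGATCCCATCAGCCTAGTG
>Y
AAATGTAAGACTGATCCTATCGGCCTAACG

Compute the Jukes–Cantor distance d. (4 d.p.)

The sequences differ at 6 of 30 sites (4, 6, 18, 22, 28, 29), so p = 6/30 = 0.2.
d = −(3/4) ln(1 − 4p/3) = −0.75 ln(1 − 0.266667) = −0.75 ln(0.733333)
  = −0.75 × (-0.310155) = 0.232616 substitutions/site.

0.2326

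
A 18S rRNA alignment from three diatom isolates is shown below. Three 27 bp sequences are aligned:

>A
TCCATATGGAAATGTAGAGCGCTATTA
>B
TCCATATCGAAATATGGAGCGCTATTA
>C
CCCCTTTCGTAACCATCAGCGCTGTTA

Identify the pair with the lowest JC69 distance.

A–B: 3/27 differ, p = 0.111, d = 0.120.
A–C: 11/27 differ, p = 0.407, d = 0.588.
B–C: 10/27 differ, p = 0.370, d = 0.511.
The smallest distance is between A and B.

A and B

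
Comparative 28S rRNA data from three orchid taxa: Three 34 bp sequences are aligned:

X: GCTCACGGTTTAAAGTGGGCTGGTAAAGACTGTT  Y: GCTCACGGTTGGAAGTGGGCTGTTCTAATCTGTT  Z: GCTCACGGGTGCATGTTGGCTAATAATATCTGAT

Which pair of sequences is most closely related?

X and Y

X–Y: 7/34 differ, p = 0.206, d = 0.241.
X–Z: 11/34 differ, p = 0.324, d = 0.423.
Y–Z: 10/34 differ, p = 0.294, d = 0.373.
The smallest distance is between X and Y.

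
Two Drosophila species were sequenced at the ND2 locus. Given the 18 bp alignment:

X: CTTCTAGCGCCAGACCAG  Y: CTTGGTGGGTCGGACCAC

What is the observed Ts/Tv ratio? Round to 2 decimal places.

Transitions are A↔G and C↔T; transversions are all other mismatches.
Transitions: 2. Transversions: 5.
R = 2/5 = 0.40.

0.40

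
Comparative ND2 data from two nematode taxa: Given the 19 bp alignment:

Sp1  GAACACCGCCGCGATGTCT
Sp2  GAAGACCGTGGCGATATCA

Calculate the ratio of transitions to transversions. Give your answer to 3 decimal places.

Transitions are A↔G and C↔T; transversions are all other mismatches.
Transitions: 2. Transversions: 3.
R = 2/3 = 0.666666… ≈ 0.667 (to 3 d.p.).

0.667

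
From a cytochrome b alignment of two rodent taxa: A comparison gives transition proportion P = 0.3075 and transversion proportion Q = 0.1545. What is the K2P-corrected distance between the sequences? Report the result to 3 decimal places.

0.826

Under the Kimura two-parameter model, d = −½ ln(1 − 2P − Q) − ¼ ln(1 − 2Q).
1 − 2P − Q = 0.2305, giving −½ ln(0.2305) = 0.733752.
1 − 2Q = 0.691, giving −¼ ln(0.691) = 0.092404.
d = 0.733752 + 0.092404 = 0.826156.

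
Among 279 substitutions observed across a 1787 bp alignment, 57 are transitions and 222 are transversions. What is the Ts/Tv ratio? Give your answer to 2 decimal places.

0.26

R = 57/222 = 0.256756… ≈ 0.26 (to 2 d.p.).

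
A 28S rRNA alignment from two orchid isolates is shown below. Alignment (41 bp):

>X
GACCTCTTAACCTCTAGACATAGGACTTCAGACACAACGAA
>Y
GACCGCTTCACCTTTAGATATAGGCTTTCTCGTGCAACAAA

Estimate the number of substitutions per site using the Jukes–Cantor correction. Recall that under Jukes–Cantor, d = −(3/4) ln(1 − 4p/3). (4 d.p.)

0.3710

The sequences differ at 12 of 41 sites, so p = 12/41 ≈ 0.292683.
d = −(3/4) ln(1 − 4p/3) = −0.75 ln(1 − 0.390244) = −0.75 ln(0.609756)
  = −0.75 × (-0.494696) = 0.371022 substitutions/site.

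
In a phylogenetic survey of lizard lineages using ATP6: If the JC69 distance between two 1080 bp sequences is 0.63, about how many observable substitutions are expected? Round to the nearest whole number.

460

Invert JC69: p = (3/4)(1 − e^(−4d/3)) = 0.75 × (1 − e^(-0.84)) = 0.75 × (1 − 0.431711) = 0.426217.
Expected differing sites = pL ≈ 0.426217 × 1080 = 460.31436 ≈ 460.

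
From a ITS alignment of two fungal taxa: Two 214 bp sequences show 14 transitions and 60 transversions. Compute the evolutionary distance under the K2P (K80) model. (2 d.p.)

0.47

P = 14/214 ≈ 0.065421 and Q = 60/214 ≈ 0.280374.
Under the Kimura two-parameter model, d = −½ ln(1 − 2P − Q) − ¼ ln(1 − 2Q).
1 − 2P − Q = 0.588784, giving −½ ln(0.588784) = 0.264848.
1 − 2Q = 0.439252, giving −¼ ln(0.439252) = 0.205670.
d = 0.264848 + 0.205670 = 0.470518.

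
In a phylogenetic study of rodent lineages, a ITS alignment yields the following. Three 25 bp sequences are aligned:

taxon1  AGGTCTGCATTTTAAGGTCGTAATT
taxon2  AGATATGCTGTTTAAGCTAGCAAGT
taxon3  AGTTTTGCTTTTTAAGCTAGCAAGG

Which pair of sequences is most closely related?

taxon1–taxon2: 8/25 differ, p = 0.320, d = 0.417.
taxon1–taxon3: 8/25 differ, p = 0.320, d = 0.417.
taxon2–taxon3: 4/25 differ, p = 0.160, d = 0.180.
The smallest distance is between taxon2 and taxon3.

taxon2 and taxon3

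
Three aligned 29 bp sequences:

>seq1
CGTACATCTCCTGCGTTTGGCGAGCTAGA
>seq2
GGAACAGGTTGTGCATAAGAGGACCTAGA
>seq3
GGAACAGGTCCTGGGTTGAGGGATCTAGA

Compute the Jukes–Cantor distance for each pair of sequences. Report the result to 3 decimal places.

seq1–seq2: 12/29 sites differ → p ≈ 0.413793, d = −0.75 ln(1 − 0.551724) = 0.601760 ≈ 0.602.
seq1–seq3: 9/29 sites differ → p ≈ 0.310345, d = −0.75 ln(1 − 0.413793) = 0.400562 ≈ 0.401.
seq2–seq3: 9/29 sites differ → p ≈ 0.310345, d = −0.75 ln(1 − 0.413793) = 0.400562 ≈ 0.401.

d(seq1,seq2) = 0.602, d(seq1,seq3) = 0.401, d(seq2,seq3) = 0.401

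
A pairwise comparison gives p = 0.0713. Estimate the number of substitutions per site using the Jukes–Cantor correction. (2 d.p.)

d = −(3/4) ln(1 − 4p/3) = −0.75 ln(1 − 0.095067) = −0.75 ln(0.904933)
  = −0.75 × (-0.099894) = 0.074921 substitutions/site.

0.07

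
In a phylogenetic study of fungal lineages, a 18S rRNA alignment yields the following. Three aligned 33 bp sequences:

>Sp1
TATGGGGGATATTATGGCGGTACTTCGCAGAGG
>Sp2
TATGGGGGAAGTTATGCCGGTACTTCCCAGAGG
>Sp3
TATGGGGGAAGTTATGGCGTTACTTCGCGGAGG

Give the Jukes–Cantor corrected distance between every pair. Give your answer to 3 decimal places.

Sp1–Sp2: 4/33 sites differ → p ≈ 0.121212, d = −0.75 ln(1 − 0.161616) = 0.132209 ≈ 0.132.
Sp1–Sp3: 4/33 sites differ → p ≈ 0.121212, d = −0.75 ln(1 − 0.161616) = 0.132209 ≈ 0.132.
Sp2–Sp3: 4/33 sites differ → p ≈ 0.121212, d = −0.75 ln(1 − 0.161616) = 0.132209 ≈ 0.132.

d(Sp1,Sp2) = 0.132, d(Sp1,Sp3) = 0.132, d(Sp2,Sp3) = 0.132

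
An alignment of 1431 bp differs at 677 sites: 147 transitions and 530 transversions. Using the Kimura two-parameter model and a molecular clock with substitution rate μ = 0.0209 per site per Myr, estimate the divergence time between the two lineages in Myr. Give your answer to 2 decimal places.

18.33

P = 147/1431 ≈ 0.102725 and Q = 530/1431 ≈ 0.37037.
Under the Kimura two-parameter model, d = −½ ln(1 − 2P − Q) − ¼ ln(1 − 2Q).
1 − 2P − Q = 0.42418, giving −½ ln(0.42418) = 0.428799.
1 − 2Q = 0.25926, giving −¼ ln(0.25926) = 0.337481.
d = 0.428799 + 0.337481 = 0.766280.
Under a molecular clock d = 2μt, so t = d/(2μ) = 0.766280 / (2 × 0.0209) = 18.33 Myr.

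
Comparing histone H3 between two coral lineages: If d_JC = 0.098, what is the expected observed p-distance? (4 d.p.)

p = (3/4)(1 − e^(−4d/3)) = 0.75 × (1 − e^(-0.130667)) = 0.75 × (1 − 0.877510) = 0.091868.

0.0919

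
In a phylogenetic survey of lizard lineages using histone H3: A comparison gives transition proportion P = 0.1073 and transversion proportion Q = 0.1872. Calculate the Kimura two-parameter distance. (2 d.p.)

0.37

Under the Kimura two-parameter model, d = −½ ln(1 − 2P − Q) − ¼ ln(1 − 2Q).
1 − 2P − Q = 0.5982, giving −½ ln(0.5982) = 0.256915.
1 − 2Q = 0.6256, giving −¼ ln(0.6256) = 0.117261.
d = 0.256915 + 0.117261 = 0.374176.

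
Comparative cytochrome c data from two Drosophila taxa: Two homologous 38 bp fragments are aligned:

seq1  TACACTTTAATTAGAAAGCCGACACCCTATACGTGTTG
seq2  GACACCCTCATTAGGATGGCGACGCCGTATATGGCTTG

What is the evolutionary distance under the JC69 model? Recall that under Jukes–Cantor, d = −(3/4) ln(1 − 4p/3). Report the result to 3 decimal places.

0.410

The sequences differ at 12 of 38 sites, so p = 12/38 ≈ 0.315789.
d = −(3/4) ln(1 − 4p/3) = −0.75 ln(1 − 0.421052) = −0.75 ln(0.578948)
  = −0.75 × (-0.546543) = 0.409907 substitutions/site.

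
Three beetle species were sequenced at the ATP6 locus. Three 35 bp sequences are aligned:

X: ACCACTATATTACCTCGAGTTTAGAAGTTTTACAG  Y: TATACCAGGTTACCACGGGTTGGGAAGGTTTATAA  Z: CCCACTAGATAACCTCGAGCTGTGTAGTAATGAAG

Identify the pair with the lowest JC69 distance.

X–Y: 13/35 differ, p = 0.371, d = 0.513.
X–Z: 11/35 differ, p = 0.314, d = 0.407.
Y–Z: 17/35 differ, p = 0.486, d = 0.782.
The smallest distance is between X and Z.

X and Z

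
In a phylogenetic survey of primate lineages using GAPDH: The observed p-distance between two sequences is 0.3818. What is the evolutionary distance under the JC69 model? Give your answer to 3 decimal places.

0.534

d = −(3/4) ln(1 − 4p/3) = −0.75 ln(1 − 0.509067) = −0.75 ln(0.490933)
  = −0.75 × (-0.711448) = 0.533586 substitutions/site.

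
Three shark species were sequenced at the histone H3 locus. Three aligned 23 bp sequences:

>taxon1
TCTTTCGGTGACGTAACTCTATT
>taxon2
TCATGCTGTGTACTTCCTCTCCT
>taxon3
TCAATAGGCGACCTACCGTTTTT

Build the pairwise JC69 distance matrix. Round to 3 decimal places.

taxon1–taxon2: 10/23 sites differ → p ≈ 0.434783, d = −0.75 ln(1 − 0.579711) = 0.650110 ≈ 0.650.
taxon1–taxon3: 9/23 sites differ → p ≈ 0.391304, d = −0.75 ln(1 − 0.521739) = 0.553199 ≈ 0.553.
taxon2–taxon3: 12/23 sites differ → p ≈ 0.521739, d = −0.75 ln(1 − 0.695652) = 0.892188 ≈ 0.892.

d(taxon1,taxon2) = 0.650, d(taxon1,taxon3) = 0.553, d(taxon2,taxon3) = 0.892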